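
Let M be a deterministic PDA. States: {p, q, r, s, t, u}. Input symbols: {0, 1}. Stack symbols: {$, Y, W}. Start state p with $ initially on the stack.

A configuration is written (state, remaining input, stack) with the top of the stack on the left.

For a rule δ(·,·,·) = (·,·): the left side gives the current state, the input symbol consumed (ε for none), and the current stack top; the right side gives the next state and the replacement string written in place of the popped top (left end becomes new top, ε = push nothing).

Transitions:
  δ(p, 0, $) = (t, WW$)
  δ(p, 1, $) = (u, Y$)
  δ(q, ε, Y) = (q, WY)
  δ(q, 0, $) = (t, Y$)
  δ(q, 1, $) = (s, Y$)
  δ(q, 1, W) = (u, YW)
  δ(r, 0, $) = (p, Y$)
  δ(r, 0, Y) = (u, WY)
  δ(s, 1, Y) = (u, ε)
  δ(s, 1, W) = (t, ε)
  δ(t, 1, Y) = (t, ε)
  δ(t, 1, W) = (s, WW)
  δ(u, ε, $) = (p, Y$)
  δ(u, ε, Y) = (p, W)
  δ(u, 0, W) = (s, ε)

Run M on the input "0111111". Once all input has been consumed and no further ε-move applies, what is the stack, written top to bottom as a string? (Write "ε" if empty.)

WW$

(p, 0111111, $) ⊢ (t, 111111, WW$) ⊢ (s, 11111, WWW$) ⊢ (t, 1111, WW$) ⊢ (s, 111, WWW$) ⊢ (t, 11, WW$) ⊢ (s, 1, WWW$) ⊢ (t, ε, WW$)
All input consumed in state t with stack WW$.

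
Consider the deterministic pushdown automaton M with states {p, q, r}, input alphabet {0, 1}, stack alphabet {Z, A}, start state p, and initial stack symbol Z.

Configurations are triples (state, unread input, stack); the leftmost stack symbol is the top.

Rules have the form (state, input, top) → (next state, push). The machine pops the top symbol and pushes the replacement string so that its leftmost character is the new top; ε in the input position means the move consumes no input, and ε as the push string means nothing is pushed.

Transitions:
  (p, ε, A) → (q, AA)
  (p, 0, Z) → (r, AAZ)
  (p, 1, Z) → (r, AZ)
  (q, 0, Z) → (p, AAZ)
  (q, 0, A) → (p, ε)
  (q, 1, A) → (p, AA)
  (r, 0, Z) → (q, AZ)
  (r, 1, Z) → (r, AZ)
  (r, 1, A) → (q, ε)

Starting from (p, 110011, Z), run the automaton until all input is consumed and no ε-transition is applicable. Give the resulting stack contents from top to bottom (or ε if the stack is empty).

AAAAAAAZ

(p, 110011, Z)
  read 1, top Z: go to r, push AZ → (r, 10011, AZ)
  read 1, top A: go to q, push ε → (q, 0011, Z)
  read 0, top Z: go to p, push AAZ → (p, 011, AAZ)
  ε-move, top A: go to q, push AA → (q, 011, AAAZ)
  read 0, top A: go to p, push ε → (p, 11, AAZ)
  ε-move, top A: go to q, push AA → (q, 11, AAAZ)
  read 1, top A: go to p, push AA → (p, 1, AAAAZ)
  ε-move, top A: go to q, push AA → (q, 1, AAAAAZ)
  read 1, top A: go to p, push AA → (p, ε, AAAAAAZ)
  ε-move, top A: go to q, push AA → (q, ε, AAAAAAAZ)
All input consumed in state q with stack AAAAAAAZ.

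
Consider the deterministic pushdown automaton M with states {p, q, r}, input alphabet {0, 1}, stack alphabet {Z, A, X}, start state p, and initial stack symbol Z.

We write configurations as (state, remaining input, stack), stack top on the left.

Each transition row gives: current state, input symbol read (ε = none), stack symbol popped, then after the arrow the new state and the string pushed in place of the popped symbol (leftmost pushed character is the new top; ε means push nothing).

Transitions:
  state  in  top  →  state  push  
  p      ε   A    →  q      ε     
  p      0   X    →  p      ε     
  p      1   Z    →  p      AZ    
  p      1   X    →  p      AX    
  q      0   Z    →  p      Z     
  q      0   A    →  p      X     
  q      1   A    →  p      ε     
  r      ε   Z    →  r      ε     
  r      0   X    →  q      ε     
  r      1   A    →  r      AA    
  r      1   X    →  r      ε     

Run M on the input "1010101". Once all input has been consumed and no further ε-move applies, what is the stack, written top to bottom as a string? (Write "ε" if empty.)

Z

(p, 1010101, Z)
  read 1, top Z: go to p, push AZ → (p, 010101, AZ)
  ε-move, top A: go to q, push ε → (q, 010101, Z)
  read 0, top Z: go to p, push Z → (p, 10101, Z)
  read 1, top Z: go to p, push AZ → (p, 0101, AZ)
  ε-move, top A: go to q, push ε → (q, 0101, Z)
  read 0, top Z: go to p, push Z → (p, 101, Z)
  read 1, top Z: go to p, push AZ → (p, 01, AZ)
  ε-move, top A: go to q, push ε → (q, 01, Z)
  read 0, top Z: go to p, push Z → (p, 1, Z)
  read 1, top Z: go to p, push AZ → (p, ε, AZ)
  ε-move, top A: go to q, push ε → (q, ε, Z)
All input consumed in state q with stack Z.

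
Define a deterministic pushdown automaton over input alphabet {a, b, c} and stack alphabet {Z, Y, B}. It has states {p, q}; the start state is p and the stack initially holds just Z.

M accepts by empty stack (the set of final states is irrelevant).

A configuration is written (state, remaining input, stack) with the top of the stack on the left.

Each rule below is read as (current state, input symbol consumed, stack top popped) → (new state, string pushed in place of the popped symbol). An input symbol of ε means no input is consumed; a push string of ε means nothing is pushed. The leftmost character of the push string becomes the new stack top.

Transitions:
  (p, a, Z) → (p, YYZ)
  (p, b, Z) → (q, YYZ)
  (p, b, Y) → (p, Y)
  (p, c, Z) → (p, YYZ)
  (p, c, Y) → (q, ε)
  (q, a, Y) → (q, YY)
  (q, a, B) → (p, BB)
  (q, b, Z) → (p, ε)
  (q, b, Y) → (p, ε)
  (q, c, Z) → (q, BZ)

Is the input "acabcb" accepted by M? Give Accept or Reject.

(p, acabcb, Z) ⊢ (p, cabcb, YYZ) ⊢ (q, abcb, YZ) ⊢ (q, bcb, YYZ) ⊢ (p, cb, YZ) ⊢ (q, b, Z) ⊢ (p, ε, ε)
All input consumed and the stack is empty.

Accept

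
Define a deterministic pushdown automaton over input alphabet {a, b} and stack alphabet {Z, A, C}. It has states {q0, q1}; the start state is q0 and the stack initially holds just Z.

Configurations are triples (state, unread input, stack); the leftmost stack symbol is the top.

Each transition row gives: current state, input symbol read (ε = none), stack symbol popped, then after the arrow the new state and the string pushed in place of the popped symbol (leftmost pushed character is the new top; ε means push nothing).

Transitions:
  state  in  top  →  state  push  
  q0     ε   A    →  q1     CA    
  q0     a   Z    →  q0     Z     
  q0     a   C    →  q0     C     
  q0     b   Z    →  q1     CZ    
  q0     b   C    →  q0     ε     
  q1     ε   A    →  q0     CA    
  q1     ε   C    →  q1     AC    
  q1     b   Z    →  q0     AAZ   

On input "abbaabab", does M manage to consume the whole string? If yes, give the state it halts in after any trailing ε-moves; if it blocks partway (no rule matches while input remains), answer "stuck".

(q0, abbaabab, Z)
  read a, top Z: go to q0, push Z → (q0, bbaabab, Z)
  read b, top Z: go to q1, push CZ → (q1, baabab, CZ)
  ε-move, top C: go to q1, push AC → (q1, baabab, ACZ)
  ε-move, top A: go to q0, push CA → (q0, baabab, CACZ)
  read b, top C: go to q0, push ε → (q0, aabab, ACZ)
  ε-move, top A: go to q1, push CA → (q1, aabab, CACZ)
  ε-move, top C: go to q1, push AC → (q1, aabab, ACACZ)
  ε-move, top A: go to q0, push CA → (q0, aabab, CACACZ)
  read a, top C: go to q0, push C → (q0, abab, CACACZ)
  read a, top C: go to q0, push C → (q0, bab, CACACZ)
  read b, top C: go to q0, push ε → (q0, ab, ACACZ)
  ε-move, top A: go to q1, push CA → (q1, ab, CACACZ)
  ε-move, top C: go to q1, push AC → (q1, ab, ACACACZ)
  ε-move, top A: go to q0, push CA → (q0, ab, CACACACZ)
  read a, top C: go to q0, push C → (q0, b, CACACACZ)
  read b, top C: go to q0, push ε → (q0, ε, ACACACZ)
  ε-move, top A: go to q1, push CA → (q1, ε, CACACACZ)
  ε-move, top C: go to q1, push AC → (q1, ε, ACACACACZ)
  ε-move, top A: go to q0, push CA → (q0, ε, CACACACACZ)
All input consumed; M is in state q0.

q0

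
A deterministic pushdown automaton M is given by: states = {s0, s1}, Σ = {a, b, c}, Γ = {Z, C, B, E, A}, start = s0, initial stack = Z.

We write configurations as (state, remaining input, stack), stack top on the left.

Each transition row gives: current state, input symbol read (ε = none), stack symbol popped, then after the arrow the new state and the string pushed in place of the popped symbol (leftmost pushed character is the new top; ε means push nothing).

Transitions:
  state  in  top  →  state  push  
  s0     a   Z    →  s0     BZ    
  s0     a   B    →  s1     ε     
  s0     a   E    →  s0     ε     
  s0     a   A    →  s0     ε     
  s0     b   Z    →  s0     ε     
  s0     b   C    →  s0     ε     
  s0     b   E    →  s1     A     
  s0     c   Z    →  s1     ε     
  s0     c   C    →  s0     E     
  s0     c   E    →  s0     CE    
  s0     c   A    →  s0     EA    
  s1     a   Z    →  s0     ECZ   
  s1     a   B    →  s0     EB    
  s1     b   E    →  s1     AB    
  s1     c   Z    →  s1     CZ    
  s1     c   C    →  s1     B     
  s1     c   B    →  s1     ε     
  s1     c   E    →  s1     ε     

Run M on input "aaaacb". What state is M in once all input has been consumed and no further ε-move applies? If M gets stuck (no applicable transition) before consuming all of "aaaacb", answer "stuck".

s1

(s0, aaaacb, Z)
  read a, top Z: go to s0, push BZ → (s0, aaacb, BZ)
  read a, top B: go to s1, push ε → (s1, aacb, Z)
  read a, top Z: go to s0, push ECZ → (s0, acb, ECZ)
  read a, top E: go to s0, push ε → (s0, cb, CZ)
  read c, top C: go to s0, push E → (s0, b, EZ)
  read b, top E: go to s1, push A → (s1, ε, AZ)
All input consumed; M is in state s1.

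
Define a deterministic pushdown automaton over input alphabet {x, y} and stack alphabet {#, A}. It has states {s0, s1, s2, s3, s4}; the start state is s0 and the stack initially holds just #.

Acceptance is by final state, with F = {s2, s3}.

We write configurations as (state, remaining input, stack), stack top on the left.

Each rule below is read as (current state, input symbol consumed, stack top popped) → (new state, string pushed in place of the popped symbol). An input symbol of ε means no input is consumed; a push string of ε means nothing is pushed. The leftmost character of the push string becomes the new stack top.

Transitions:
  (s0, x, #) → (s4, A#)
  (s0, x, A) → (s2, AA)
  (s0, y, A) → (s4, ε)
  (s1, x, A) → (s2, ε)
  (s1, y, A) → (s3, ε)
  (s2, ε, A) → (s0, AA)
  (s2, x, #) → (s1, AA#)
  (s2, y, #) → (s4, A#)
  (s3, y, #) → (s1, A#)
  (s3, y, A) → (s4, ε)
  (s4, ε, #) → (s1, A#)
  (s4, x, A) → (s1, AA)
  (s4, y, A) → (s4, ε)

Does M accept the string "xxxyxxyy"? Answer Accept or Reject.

(s0, xxxyxxyy, #)
  read x, top #: go to s4, push A# → (s4, xxyxxyy, A#)
  read x, top A: go to s1, push AA → (s1, xyxxyy, AA#)
  read x, top A: go to s2, push ε → (s2, yxxyy, A#)
  ε-move, top A: go to s0, push AA → (s0, yxxyy, AA#)
  read y, top A: go to s4, push ε → (s4, xxyy, A#)
  read x, top A: go to s1, push AA → (s1, xyy, AA#)
  read x, top A: go to s2, push ε → (s2, yy, A#)
  ε-move, top A: go to s0, push AA → (s0, yy, AA#)
  read y, top A: go to s4, push ε → (s4, y, A#)
  read y, top A: go to s4, push ε → (s4, ε, #)
  ε-move, top #: go to s1, push A# → (s1, ε, A#)
All input consumed; state s1 ∉ F and no further ε-move applies.

Reject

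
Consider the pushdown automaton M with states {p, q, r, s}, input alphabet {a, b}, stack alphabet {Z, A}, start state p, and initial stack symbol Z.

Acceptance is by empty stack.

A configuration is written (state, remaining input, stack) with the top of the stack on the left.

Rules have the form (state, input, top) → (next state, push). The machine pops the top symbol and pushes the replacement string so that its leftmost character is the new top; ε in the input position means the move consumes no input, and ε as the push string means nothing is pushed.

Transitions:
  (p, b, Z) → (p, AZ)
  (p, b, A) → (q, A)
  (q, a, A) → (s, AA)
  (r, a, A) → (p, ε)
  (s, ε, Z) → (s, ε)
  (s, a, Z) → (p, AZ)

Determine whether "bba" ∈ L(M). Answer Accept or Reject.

Reject

No computation consumes all input and empties the stack.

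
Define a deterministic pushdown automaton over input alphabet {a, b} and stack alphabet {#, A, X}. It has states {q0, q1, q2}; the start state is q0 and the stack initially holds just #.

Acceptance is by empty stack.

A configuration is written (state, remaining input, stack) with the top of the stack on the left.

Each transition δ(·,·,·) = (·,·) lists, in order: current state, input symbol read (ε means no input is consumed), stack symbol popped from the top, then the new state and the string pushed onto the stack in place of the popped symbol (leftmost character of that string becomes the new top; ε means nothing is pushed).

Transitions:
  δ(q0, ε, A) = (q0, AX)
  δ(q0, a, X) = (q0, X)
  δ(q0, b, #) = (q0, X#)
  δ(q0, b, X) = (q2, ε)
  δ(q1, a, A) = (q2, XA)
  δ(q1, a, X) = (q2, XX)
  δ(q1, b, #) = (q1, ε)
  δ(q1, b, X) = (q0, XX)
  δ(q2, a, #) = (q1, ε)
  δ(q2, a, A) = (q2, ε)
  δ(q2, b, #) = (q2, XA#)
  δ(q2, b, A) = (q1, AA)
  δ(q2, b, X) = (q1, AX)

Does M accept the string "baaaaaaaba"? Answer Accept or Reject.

Accept

(q0, baaaaaaaba, #) ⊢ (q0, aaaaaaaba, X#) ⊢ (q0, aaaaaaba, X#) ⊢ (q0, aaaaaba, X#) ⊢ (q0, aaaaba, X#) ⊢ (q0, aaaba, X#) ⊢ (q0, aaba, X#) ⊢ (q0, aba, X#) ⊢ (q0, ba, X#) ⊢ (q2, a, #) ⊢ (q1, ε, ε)
All input consumed and the stack is empty.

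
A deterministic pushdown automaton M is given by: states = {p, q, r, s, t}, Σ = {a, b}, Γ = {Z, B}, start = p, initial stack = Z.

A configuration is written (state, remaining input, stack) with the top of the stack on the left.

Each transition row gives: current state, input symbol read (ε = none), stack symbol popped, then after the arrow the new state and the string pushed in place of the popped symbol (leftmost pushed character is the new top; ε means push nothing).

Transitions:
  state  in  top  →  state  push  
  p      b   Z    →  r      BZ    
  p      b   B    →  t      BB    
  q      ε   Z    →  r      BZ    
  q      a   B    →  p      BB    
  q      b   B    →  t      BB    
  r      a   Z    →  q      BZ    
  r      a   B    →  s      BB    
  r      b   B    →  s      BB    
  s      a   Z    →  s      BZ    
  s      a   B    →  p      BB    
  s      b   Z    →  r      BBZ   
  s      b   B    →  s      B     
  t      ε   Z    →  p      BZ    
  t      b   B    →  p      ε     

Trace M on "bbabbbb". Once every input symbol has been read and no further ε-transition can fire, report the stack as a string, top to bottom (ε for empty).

BBBZ

(p, bbabbbb, Z) ⊢ (r, babbbb, BZ) ⊢ (s, abbbb, BBZ) ⊢ (p, bbbb, BBBZ) ⊢ (t, bbb, BBBBZ) ⊢ (p, bb, BBBZ) ⊢ (t, b, BBBBZ) ⊢ (p, ε, BBBZ)
All input consumed in state p with stack BBBZ.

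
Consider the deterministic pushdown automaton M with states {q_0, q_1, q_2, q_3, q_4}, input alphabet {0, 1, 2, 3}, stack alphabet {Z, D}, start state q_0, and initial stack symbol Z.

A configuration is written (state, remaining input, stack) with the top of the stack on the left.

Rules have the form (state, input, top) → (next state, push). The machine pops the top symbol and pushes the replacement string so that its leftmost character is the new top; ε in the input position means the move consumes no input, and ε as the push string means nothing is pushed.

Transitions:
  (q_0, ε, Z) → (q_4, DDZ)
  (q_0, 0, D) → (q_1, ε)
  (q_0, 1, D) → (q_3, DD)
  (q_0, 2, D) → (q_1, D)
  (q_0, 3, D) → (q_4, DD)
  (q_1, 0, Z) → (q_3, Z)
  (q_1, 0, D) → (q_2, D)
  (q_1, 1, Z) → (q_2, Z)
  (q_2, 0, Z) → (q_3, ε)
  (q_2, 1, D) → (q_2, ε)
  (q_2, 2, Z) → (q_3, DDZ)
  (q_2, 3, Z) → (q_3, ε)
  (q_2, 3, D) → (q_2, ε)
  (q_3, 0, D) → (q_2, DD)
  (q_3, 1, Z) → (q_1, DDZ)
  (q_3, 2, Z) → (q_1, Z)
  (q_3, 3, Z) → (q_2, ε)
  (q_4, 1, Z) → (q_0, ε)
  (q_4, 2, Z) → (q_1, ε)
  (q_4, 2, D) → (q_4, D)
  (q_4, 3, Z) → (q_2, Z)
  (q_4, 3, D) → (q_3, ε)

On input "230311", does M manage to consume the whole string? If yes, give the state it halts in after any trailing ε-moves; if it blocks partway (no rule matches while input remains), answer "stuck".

stuck

(q_0, 230311, Z)
  ε-move, top Z: go to q_4, push DDZ → (q_4, 230311, DDZ)
  read 2, top D: go to q_4, push D → (q_4, 30311, DDZ)
  read 3, top D: go to q_3, push ε → (q_3, 0311, DZ)
  read 0, top D: go to q_2, push DD → (q_2, 311, DDZ)
  read 3, top D: go to q_2, push ε → (q_2, 11, DZ)
  read 1, top D: go to q_2, push ε → (q_2, 1, Z)
No transition for (q_2, 1, top Z); M blocks with input 1 remaining.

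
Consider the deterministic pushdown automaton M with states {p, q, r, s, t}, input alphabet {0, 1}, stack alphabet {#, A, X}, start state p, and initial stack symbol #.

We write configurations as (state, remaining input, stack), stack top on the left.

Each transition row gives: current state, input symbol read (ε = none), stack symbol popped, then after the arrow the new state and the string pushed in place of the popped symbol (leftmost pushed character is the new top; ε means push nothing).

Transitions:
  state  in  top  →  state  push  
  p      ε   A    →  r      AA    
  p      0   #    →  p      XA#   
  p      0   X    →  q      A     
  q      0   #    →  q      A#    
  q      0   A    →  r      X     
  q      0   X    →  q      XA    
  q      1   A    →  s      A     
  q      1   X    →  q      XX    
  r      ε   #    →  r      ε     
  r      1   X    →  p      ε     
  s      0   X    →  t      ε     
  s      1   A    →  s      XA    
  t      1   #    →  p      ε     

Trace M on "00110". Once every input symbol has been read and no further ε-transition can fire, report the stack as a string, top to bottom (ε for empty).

(p, 00110, #) ⊢ (p, 0110, XA#) ⊢ (q, 110, AA#) ⊢ (s, 10, AA#) ⊢ (s, 0, XAA#) ⊢ (t, ε, AA#)
All input consumed in state t with stack AA#.

AA#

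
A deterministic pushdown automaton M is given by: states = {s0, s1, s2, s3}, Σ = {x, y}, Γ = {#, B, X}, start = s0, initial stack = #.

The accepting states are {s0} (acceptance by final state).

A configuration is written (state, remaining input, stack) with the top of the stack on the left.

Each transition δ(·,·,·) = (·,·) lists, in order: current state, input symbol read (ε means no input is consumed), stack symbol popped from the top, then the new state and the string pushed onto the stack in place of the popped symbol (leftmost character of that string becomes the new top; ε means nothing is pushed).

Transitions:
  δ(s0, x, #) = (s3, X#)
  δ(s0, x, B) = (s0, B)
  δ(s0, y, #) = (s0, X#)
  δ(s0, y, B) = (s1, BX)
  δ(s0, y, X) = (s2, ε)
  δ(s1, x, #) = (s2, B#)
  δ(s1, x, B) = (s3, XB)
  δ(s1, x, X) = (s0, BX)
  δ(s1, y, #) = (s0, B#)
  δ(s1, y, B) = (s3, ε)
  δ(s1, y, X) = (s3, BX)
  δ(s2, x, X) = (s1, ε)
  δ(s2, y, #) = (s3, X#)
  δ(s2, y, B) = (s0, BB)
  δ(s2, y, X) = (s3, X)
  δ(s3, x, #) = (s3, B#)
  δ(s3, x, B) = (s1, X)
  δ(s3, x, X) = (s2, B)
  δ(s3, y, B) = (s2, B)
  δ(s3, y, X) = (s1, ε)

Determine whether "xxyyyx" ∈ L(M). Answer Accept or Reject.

(s0, xxyyyx, #)
  read x, top #: go to s3, push X# → (s3, xyyyx, X#)
  read x, top X: go to s2, push B → (s2, yyyx, B#)
  read y, top B: go to s0, push BB → (s0, yyx, BB#)
  read y, top B: go to s1, push BX → (s1, yx, BXB#)
  read y, top B: go to s3, push ε → (s3, x, XB#)
  read x, top X: go to s2, push B → (s2, ε, BB#)
All input consumed; state s2 ∉ F and no further ε-move applies.

Reject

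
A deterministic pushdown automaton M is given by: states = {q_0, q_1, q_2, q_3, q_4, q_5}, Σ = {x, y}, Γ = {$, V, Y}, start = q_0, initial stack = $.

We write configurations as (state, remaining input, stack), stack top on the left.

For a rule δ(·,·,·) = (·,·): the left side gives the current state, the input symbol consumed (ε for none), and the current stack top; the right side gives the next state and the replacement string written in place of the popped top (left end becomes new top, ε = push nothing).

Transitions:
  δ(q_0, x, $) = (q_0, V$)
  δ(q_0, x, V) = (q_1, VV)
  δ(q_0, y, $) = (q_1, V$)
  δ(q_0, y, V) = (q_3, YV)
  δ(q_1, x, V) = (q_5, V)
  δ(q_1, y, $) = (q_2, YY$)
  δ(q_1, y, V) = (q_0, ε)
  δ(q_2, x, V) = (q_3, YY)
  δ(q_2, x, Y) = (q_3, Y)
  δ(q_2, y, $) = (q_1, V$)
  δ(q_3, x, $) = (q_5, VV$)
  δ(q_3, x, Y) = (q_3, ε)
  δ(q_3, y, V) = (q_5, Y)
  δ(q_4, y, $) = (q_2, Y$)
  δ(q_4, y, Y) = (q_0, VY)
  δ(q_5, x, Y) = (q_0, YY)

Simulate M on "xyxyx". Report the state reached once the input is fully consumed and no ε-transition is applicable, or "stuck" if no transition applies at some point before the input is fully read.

q_0

(q_0, xyxyx, $)
  read x, top $: go to q_0, push V$ → (q_0, yxyx, V$)
  read y, top V: go to q_3, push YV → (q_3, xyx, YV$)
  read x, top Y: go to q_3, push ε → (q_3, yx, V$)
  read y, top V: go to q_5, push Y → (q_5, x, Y$)
  read x, top Y: go to q_0, push YY → (q_0, ε, YY$)
All input consumed; M is in state q_0.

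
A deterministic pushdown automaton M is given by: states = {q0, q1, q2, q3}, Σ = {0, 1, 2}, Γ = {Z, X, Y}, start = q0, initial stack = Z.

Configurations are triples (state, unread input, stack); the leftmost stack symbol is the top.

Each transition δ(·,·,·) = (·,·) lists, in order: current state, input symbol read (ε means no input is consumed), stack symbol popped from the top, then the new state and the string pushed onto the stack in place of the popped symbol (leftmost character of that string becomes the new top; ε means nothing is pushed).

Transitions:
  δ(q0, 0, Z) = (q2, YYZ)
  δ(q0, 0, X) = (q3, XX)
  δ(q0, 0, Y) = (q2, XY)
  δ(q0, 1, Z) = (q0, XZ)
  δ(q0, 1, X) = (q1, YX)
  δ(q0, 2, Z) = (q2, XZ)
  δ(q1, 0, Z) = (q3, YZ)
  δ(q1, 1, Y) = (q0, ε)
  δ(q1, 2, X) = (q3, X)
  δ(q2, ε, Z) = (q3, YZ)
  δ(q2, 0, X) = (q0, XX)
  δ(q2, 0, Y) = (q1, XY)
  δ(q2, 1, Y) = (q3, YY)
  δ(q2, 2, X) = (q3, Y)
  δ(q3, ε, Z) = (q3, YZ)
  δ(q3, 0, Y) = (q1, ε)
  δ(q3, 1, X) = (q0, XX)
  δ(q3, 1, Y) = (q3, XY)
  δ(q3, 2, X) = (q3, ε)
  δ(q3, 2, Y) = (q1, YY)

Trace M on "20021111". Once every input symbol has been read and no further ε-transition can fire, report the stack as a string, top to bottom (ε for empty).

(q0, 20021111, Z) ⊢ (q2, 0021111, XZ) ⊢ (q0, 021111, XXZ) ⊢ (q3, 21111, XXXZ) ⊢ (q3, 1111, XXZ) ⊢ (q0, 111, XXXZ) ⊢ (q1, 11, YXXXZ) ⊢ (q0, 1, XXXZ) ⊢ (q1, ε, YXXXZ)
All input consumed in state q1 with stack YXXXZ.

YXXXZ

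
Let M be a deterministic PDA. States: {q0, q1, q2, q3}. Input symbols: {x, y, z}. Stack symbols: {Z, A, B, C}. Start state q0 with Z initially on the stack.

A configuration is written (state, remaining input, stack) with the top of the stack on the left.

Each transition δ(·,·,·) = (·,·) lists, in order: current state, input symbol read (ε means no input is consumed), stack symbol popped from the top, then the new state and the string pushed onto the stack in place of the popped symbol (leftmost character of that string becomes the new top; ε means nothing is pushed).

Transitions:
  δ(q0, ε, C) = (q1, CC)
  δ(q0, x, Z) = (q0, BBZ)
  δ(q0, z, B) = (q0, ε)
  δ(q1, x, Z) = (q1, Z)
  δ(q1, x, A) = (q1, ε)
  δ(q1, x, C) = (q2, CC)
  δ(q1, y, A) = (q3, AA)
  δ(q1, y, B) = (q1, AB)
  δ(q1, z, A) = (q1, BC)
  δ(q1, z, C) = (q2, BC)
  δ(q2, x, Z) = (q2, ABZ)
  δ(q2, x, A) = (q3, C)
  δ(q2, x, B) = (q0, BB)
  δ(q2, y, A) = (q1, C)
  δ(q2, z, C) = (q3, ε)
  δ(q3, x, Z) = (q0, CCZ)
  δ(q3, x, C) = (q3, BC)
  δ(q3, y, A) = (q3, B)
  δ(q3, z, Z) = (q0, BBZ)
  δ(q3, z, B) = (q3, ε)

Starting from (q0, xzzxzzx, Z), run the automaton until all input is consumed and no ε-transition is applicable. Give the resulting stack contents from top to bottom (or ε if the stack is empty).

BBZ

(q0, xzzxzzx, Z)
  read x, top Z: go to q0, push BBZ → (q0, zzxzzx, BBZ)
  read z, top B: go to q0, push ε → (q0, zxzzx, BZ)
  read z, top B: go to q0, push ε → (q0, xzzx, Z)
  read x, top Z: go to q0, push BBZ → (q0, zzx, BBZ)
  read z, top B: go to q0, push ε → (q0, zx, BZ)
  read z, top B: go to q0, push ε → (q0, x, Z)
  read x, top Z: go to q0, push BBZ → (q0, ε, BBZ)
All input consumed in state q0 with stack BBZ.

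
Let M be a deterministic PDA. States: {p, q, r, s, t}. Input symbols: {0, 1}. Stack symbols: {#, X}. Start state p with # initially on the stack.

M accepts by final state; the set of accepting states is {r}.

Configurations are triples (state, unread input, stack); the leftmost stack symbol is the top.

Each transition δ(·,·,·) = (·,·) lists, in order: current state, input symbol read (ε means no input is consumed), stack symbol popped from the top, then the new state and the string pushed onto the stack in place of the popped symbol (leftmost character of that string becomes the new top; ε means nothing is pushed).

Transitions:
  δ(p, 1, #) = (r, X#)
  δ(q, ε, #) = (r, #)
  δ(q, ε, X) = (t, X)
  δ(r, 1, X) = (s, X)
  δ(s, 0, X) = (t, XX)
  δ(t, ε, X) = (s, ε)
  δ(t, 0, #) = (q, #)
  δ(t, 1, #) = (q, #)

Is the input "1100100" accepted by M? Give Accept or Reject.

Reject

(p, 1100100, #)
  read 1, top #: go to r, push X# → (r, 100100, X#)
  read 1, top X: go to s, push X → (s, 00100, X#)
  read 0, top X: go to t, push XX → (t, 0100, XX#)
  ε-move, top X: go to s, push ε → (s, 0100, X#)
  read 0, top X: go to t, push XX → (t, 100, XX#)
  ε-move, top X: go to s, push ε → (s, 100, X#)
No transition applies at (s, 100, X#); input not fully consumed.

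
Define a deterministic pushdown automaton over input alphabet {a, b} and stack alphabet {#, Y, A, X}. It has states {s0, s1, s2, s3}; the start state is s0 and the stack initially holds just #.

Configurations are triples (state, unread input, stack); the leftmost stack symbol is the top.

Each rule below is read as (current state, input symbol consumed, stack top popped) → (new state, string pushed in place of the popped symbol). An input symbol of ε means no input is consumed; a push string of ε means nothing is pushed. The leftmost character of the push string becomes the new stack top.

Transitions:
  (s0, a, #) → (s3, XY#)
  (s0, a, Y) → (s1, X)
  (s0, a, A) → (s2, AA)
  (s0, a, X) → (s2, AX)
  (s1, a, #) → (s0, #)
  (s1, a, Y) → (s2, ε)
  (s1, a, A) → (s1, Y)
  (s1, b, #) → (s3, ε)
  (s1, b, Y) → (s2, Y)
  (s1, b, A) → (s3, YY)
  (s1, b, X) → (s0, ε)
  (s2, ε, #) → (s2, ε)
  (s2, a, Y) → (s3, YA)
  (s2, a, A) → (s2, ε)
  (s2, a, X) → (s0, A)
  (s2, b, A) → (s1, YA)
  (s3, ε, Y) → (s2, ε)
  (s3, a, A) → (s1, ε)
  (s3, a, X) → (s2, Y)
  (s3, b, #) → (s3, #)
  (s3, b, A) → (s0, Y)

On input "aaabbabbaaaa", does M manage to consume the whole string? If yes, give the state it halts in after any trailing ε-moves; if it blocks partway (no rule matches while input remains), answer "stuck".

(s0, aaabbabbaaaa, #) ⊢ (s3, aabbabbaaaa, XY#) ⊢ (s2, abbabbaaaa, YY#) ⊢ (s3, bbabbaaaa, YAY#) ⊢ (s2, bbabbaaaa, AY#) ⊢ (s1, babbaaaa, YAY#) ⊢ (s2, abbaaaa, YAY#) ⊢ (s3, bbaaaa, YAAY#) ⊢ (s2, bbaaaa, AAY#) ⊢ (s1, baaaa, YAAY#) ⊢ (s2, aaaa, YAAY#) ⊢ (s3, aaa, YAAAY#) ⊢ (s2, aaa, AAAY#) ⊢ (s2, aa, AAY#) ⊢ (s2, a, AY#) ⊢ (s2, ε, Y#)
All input consumed; M is in state s2.

s2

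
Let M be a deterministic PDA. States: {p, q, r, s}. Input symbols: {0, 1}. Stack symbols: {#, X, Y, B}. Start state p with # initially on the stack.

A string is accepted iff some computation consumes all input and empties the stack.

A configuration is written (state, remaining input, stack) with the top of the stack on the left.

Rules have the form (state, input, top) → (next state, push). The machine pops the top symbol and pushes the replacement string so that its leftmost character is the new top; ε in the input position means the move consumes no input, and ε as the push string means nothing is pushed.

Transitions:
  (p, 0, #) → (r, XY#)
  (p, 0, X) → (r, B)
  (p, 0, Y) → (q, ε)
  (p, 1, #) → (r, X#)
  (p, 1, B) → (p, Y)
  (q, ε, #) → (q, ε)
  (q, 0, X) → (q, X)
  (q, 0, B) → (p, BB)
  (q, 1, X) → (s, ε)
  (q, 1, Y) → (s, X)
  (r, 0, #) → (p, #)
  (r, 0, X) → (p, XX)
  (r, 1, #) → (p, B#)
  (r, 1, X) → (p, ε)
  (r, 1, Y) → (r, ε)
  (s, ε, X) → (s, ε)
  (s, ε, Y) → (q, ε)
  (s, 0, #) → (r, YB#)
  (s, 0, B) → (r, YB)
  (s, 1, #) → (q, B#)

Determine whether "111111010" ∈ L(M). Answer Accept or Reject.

(p, 111111010, #) ⊢ (r, 11111010, X#) ⊢ (p, 1111010, #) ⊢ (r, 111010, X#) ⊢ (p, 11010, #) ⊢ (r, 1010, X#) ⊢ (p, 010, #) ⊢ (r, 10, XY#) ⊢ (p, 0, Y#) ⊢ (q, ε, #) ⊢ (q, ε, ε)
All input consumed and the stack is empty.

Accept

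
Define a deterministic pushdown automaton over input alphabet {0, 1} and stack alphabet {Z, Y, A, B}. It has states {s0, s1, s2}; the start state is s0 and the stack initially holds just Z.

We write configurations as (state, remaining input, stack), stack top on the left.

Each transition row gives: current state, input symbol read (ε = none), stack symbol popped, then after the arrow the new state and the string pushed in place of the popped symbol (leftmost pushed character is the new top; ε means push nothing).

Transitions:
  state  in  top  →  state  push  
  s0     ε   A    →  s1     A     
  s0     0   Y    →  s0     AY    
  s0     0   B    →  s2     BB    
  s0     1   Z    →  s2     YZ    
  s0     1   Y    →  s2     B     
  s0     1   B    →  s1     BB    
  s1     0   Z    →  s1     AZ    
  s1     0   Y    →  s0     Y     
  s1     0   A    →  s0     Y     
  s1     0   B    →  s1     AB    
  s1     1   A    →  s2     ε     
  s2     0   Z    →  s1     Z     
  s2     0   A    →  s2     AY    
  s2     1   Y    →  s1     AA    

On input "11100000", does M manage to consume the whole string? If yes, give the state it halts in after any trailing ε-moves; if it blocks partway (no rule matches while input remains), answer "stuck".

s2

(s0, 11100000, Z)
  read 1, top Z: go to s2, push YZ → (s2, 1100000, YZ)
  read 1, top Y: go to s1, push AA → (s1, 100000, AAZ)
  read 1, top A: go to s2, push ε → (s2, 00000, AZ)
  read 0, top A: go to s2, push AY → (s2, 0000, AYZ)
  read 0, top A: go to s2, push AY → (s2, 000, AYYZ)
  read 0, top A: go to s2, push AY → (s2, 00, AYYYZ)
  read 0, top A: go to s2, push AY → (s2, 0, AYYYYZ)
  read 0, top A: go to s2, push AY → (s2, ε, AYYYYYZ)
All input consumed; M is in state s2.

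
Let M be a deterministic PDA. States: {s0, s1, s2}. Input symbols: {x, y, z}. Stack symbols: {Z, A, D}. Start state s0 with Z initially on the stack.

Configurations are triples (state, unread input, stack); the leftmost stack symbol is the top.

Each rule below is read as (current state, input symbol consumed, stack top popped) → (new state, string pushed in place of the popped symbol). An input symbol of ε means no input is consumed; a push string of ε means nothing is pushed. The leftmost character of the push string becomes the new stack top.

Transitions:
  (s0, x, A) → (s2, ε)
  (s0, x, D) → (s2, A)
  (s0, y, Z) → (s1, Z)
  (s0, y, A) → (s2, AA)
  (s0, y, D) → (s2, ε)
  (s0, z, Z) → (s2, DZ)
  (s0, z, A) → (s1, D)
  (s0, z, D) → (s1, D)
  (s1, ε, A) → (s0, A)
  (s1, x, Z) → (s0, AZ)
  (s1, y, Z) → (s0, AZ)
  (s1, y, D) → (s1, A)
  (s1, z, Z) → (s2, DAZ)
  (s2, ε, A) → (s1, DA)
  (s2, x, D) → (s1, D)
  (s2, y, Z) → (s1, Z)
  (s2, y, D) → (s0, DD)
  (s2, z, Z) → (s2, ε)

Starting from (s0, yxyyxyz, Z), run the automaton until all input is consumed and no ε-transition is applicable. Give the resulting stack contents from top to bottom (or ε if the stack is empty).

(s0, yxyyxyz, Z)
  read y, top Z: go to s1, push Z → (s1, xyyxyz, Z)
  read x, top Z: go to s0, push AZ → (s0, yyxyz, AZ)
  read y, top A: go to s2, push AA → (s2, yxyz, AAZ)
  ε-move, top A: go to s1, push DA → (s1, yxyz, DAAZ)
  read y, top D: go to s1, push A → (s1, xyz, AAAZ)
  ε-move, top A: go to s0, push A → (s0, xyz, AAAZ)
  read x, top A: go to s2, push ε → (s2, yz, AAZ)
  ε-move, top A: go to s1, push DA → (s1, yz, DAAZ)
  read y, top D: go to s1, push A → (s1, z, AAAZ)
  ε-move, top A: go to s0, push A → (s0, z, AAAZ)
  read z, top A: go to s1, push D → (s1, ε, DAAZ)
All input consumed in state s1 with stack DAAZ.

DAAZ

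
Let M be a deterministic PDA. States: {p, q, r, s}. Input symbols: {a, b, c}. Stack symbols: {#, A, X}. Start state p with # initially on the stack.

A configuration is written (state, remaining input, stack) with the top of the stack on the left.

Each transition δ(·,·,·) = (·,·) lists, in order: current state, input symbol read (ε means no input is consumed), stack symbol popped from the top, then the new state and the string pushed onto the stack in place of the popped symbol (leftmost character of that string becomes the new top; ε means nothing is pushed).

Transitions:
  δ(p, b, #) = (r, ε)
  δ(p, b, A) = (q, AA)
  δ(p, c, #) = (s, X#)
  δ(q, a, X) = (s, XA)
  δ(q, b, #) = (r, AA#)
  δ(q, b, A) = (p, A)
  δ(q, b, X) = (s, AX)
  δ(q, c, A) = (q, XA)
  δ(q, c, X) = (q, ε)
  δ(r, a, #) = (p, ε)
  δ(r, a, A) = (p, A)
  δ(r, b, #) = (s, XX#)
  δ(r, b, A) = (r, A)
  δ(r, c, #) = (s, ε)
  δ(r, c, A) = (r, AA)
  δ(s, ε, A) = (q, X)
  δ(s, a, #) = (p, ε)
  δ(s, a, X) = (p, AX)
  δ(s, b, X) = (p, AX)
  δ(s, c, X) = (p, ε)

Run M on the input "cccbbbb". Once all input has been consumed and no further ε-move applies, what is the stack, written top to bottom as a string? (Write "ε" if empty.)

AAAX#

(p, cccbbbb, #)
  read c, top #: go to s, push X# → (s, ccbbbb, X#)
  read c, top X: go to p, push ε → (p, cbbbb, #)
  read c, top #: go to s, push X# → (s, bbbb, X#)
  read b, top X: go to p, push AX → (p, bbb, AX#)
  read b, top A: go to q, push AA → (q, bb, AAX#)
  read b, top A: go to p, push A → (p, b, AAX#)
  read b, top A: go to q, push AA → (q, ε, AAAX#)
All input consumed in state q with stack AAAX#.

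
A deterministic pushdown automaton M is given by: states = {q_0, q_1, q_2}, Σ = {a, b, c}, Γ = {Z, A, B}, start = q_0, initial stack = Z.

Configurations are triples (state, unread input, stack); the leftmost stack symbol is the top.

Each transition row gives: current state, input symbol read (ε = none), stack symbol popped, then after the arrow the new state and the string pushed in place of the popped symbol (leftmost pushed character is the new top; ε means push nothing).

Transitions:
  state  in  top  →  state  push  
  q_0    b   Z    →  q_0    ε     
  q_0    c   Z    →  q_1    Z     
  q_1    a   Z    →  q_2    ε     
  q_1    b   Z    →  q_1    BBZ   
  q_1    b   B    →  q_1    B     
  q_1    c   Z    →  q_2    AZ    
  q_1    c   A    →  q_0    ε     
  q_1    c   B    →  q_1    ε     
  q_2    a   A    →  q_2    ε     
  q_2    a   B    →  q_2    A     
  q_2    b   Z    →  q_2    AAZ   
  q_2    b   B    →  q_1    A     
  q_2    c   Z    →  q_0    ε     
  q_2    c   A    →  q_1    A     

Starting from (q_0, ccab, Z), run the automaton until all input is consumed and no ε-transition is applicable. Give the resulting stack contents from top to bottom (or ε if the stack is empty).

AAZ

(q_0, ccab, Z)
  read c, top Z: go to q_1, push Z → (q_1, cab, Z)
  read c, top Z: go to q_2, push AZ → (q_2, ab, AZ)
  read a, top A: go to q_2, push ε → (q_2, b, Z)
  read b, top Z: go to q_2, push AAZ → (q_2, ε, AAZ)
All input consumed in state q_2 with stack AAZ.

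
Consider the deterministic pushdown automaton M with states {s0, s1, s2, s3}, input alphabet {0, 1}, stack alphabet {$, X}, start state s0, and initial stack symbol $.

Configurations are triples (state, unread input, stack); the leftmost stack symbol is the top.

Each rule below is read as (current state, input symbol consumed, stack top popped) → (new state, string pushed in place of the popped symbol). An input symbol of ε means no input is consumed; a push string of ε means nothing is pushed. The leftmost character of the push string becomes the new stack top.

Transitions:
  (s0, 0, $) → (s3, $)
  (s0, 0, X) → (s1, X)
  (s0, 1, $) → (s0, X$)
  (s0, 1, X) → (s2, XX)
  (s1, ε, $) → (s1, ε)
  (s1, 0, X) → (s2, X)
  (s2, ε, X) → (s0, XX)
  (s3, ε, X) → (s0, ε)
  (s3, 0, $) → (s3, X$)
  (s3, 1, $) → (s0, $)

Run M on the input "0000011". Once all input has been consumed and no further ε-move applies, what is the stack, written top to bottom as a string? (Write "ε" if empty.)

(s0, 0000011, $)
  read 0, top $: go to s3, push $ → (s3, 000011, $)
  read 0, top $: go to s3, push X$ → (s3, 00011, X$)
  ε-move, top X: go to s0, push ε → (s0, 00011, $)
  read 0, top $: go to s3, push $ → (s3, 0011, $)
  read 0, top $: go to s3, push X$ → (s3, 011, X$)
  ε-move, top X: go to s0, push ε → (s0, 011, $)
  read 0, top $: go to s3, push $ → (s3, 11, $)
  read 1, top $: go to s0, push $ → (s0, 1, $)
  read 1, top $: go to s0, push X$ → (s0, ε, X$)
All input consumed in state s0 with stack X$.

X$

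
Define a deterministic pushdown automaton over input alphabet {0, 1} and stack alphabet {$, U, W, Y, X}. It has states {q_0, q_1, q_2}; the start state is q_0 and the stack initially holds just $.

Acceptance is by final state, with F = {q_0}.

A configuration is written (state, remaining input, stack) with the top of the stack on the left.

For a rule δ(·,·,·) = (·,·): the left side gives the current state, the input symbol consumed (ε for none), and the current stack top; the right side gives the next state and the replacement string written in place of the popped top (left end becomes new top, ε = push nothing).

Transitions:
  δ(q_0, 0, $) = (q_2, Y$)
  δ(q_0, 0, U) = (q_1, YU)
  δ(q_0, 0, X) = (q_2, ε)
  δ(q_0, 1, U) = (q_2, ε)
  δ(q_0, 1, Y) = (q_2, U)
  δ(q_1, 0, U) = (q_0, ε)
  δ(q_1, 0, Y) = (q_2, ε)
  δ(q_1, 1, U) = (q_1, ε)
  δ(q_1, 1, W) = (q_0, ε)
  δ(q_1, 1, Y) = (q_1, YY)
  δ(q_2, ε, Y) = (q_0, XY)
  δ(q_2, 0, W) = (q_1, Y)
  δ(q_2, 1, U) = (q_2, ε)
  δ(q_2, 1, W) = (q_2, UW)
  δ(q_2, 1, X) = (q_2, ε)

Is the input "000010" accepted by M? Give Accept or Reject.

Reject

(q_0, 000010, $) ⊢ (q_2, 00010, Y$) ⊢ (q_0, 00010, XY$) ⊢ (q_2, 0010, Y$) ⊢ (q_0, 0010, XY$) ⊢ (q_2, 010, Y$) ⊢ (q_0, 010, XY$) ⊢ (q_2, 10, Y$) ⊢ (q_0, 10, XY$)
No transition applies at (q_0, 10, XY$); input not fully consumed.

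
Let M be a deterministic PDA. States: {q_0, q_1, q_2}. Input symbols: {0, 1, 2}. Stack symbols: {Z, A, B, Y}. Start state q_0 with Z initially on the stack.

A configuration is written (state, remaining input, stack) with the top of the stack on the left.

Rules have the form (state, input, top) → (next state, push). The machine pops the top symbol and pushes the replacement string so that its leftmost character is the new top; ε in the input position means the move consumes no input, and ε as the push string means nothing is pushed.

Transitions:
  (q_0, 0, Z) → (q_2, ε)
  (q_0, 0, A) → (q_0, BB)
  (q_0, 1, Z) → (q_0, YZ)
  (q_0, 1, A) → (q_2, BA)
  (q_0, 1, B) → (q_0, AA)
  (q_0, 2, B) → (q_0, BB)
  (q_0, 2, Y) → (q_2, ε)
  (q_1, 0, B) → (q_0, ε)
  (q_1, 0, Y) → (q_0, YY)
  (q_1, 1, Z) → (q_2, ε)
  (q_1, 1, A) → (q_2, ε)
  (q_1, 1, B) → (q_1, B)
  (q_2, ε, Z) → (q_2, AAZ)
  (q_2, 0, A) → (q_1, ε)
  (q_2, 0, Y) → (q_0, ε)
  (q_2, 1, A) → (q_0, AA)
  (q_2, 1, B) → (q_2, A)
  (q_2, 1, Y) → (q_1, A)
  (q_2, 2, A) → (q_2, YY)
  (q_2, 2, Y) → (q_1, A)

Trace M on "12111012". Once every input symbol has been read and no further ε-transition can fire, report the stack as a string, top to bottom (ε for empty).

YYAZ

(q_0, 12111012, Z) ⊢ (q_0, 2111012, YZ) ⊢ (q_2, 111012, Z) ⊢ (q_2, 111012, AAZ) ⊢ (q_0, 11012, AAAZ) ⊢ (q_2, 1012, BAAAZ) ⊢ (q_2, 012, AAAAZ) ⊢ (q_1, 12, AAAZ) ⊢ (q_2, 2, AAZ) ⊢ (q_2, ε, YYAZ)
All input consumed in state q_2 with stack YYAZ.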